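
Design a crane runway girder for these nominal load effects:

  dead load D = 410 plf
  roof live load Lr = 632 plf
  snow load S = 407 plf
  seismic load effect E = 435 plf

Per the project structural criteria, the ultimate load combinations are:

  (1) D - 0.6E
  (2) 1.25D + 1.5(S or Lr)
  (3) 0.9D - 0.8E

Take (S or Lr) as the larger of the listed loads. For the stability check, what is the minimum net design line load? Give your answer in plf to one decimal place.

(S or Lr) → Lr = 632 plf.
(1) 1.0(410) - 0.6(435) = 410.0 - 261.0 = 149.0
(2) 1.25(410) + 1.5(632) = 512.5 + 948.0 = 1460.5
(3) 0.9(410) - 0.8(435) = 369.0 - 348.0 = 21.0
Combination 3 gives the minimum: 21.0 plf.

21.0 plf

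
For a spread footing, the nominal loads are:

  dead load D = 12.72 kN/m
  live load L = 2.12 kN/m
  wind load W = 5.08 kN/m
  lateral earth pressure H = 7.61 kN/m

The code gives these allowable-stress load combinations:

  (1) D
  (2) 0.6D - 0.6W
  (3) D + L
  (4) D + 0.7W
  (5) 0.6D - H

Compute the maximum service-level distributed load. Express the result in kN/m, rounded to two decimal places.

16.28 kN/m

(1) 1.0(12.72) = 12.72
(2) 0.6(12.72) - 0.6(5.08) = 7.63 - 3.05 = 4.58
(3) 1.0(12.72) + 1.0(2.12) = 12.72 + 2.12 = 14.84
(4) 1.0(12.72) + 0.7(5.08) = 12.72 + 3.56 = 16.28
(5) 0.6(12.72) - 1.0(7.61) = 7.63 - 7.61 = 0.02
The controlling combination is 4, giving 16.28 kN/m.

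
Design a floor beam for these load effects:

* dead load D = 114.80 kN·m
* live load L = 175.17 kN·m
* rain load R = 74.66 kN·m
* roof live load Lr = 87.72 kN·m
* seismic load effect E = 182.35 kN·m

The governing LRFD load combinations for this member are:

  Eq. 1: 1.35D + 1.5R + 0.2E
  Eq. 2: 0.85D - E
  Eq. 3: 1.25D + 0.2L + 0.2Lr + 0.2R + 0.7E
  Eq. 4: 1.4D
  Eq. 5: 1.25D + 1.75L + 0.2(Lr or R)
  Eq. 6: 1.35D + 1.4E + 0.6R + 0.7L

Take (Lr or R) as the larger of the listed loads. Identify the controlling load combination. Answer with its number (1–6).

Combination 6

(Lr or R) → Lr = 87.72 kN·m.
Eq. 1: 1.35(114.80) + 1.5(74.66) + 0.2(182.35) = 303.44
Eq. 2: 0.85(114.80) - 1.0(182.35) = -84.77
Eq. 3: 1.25(114.80) + 0.2(175.17) + 0.2(87.72) + 0.2(74.66) + 0.7(182.35) = 338.66
Eq. 4: 1.4(114.80) = 160.72
Eq. 5: 1.25(114.80) + 1.75(175.17) + 0.2(87.72) = 467.59
Eq. 6: 1.35(114.80) + 1.4(182.35) + 0.6(74.66) + 0.7(175.17) = 577.69
The largest value is 577.69 kN·m from combination 6.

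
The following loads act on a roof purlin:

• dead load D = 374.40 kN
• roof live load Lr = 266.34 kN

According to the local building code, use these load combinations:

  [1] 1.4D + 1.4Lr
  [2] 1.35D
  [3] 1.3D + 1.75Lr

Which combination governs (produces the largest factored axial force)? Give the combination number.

[1] 1.4(374.40) + 1.4(266.34) = 897.04
[2] 1.35(374.40) = 505.44
[3] 1.3(374.40) + 1.75(266.34) = 952.82
The largest value is 952.82 kN from combination 3.

Combination 3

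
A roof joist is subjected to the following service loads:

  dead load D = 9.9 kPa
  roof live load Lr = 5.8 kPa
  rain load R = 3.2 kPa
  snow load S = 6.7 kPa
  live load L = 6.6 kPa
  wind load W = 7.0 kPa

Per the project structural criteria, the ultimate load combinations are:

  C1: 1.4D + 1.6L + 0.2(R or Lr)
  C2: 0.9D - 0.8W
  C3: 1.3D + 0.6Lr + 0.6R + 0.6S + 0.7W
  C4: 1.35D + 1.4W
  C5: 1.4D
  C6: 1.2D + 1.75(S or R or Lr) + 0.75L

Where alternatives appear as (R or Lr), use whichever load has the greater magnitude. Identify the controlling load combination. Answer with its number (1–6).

Combination 6

(R or Lr) → Lr = 5.8 kPa; (S or R or Lr) → S = 6.7 kPa.
C1: 1.4(9.9) + 1.6(6.6) + 0.2(5.8) = 25.6
C2: 0.9(9.9) - 0.8(7.0) = 8.9 - 5.6 = 3.3
C3: 1.3(9.9) + 0.6(5.8) + 0.6(3.2) + 0.6(6.7) + 0.7(7.0) = 12.9 + 3.5 + 1.9 + 4.0 + 4.9 = 27.2
C4: 1.35(9.9) + 1.4(7.0) = 13.4 + 9.8 = 23.2
C5: 1.4(9.9) = 13.9
C6: 1.2(9.9) + 1.75(6.7) + 0.75(6.6) = 11.9 + 11.7 + 5.0 = 28.6
The largest value is 28.6 kPa from combination 6.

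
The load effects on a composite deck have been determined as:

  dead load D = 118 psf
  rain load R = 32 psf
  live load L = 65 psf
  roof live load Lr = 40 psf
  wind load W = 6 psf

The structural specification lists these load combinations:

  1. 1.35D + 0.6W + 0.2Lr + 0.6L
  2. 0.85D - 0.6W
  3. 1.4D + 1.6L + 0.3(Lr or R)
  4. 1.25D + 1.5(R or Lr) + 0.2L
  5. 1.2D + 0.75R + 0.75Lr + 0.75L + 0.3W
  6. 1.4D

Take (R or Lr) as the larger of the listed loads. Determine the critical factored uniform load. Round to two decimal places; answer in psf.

(Lr or R) → Lr = 40 psf; (R or Lr) → Lr = 40 psf.
1. 1.35(118) + 0.6(6) + 0.2(40) + 0.6(65) = 159.30 + 3.60 + 8.00 + 39.00 = 209.90
2. 0.85(118) - 0.6(6) = 100.30 - 3.60 = 96.70
3. 1.4(118) + 1.6(65) + 0.3(40) = 165.20 + 104.00 + 12.00 = 281.20
4. 1.25(118) + 1.5(40) + 0.2(65) = 147.50 + 60.00 + 13.00 = 220.50
5. 1.2(118) + 0.75(32) + 0.75(40) + 0.75(65) + 0.3(6) = 141.60 + 24.00 + 30.00 + 48.75 + 1.80 = 246.15
6. 1.4(118) = 165.20
Combination 3 governs: q_u = 281.20 psf.

281.20 psf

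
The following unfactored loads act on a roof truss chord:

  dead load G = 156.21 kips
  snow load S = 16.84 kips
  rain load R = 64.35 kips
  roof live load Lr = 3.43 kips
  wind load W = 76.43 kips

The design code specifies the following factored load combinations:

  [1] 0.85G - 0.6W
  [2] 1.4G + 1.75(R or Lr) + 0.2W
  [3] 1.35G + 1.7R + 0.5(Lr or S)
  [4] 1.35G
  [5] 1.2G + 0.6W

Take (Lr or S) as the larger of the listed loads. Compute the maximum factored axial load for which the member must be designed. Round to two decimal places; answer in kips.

(R or Lr) → R = 64.35 kips; (Lr or S) → S = 16.84 kips.
[1] 0.85(156.21) - 0.6(76.43) = 132.78 - 45.86 = 86.92
[2] 1.4(156.21) + 1.75(64.35) + 0.2(76.43) = 218.69 + 112.61 + 15.29 = 346.59
[3] 1.35(156.21) + 1.7(64.35) + 0.5(16.84) = 210.88 + 109.40 + 8.42 = 328.70
[4] 1.35(156.21) = 210.88
[5] 1.2(156.21) + 0.6(76.43) = 187.45 + 45.86 = 233.31
Combination 2 governs: P_u = 346.59 kips.

346.59 kips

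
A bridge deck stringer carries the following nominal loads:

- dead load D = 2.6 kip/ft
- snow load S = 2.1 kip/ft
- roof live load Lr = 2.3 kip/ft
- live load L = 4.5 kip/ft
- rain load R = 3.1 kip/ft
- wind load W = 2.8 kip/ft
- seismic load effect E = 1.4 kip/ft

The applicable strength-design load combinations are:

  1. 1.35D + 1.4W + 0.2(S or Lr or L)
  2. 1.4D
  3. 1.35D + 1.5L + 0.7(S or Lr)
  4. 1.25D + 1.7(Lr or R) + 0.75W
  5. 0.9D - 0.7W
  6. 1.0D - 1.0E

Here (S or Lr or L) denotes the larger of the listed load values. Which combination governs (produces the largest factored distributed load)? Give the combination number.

(S or Lr or L) → L = 4.5 kip/ft; (S or Lr) → Lr = 2.3 kip/ft; (Lr or R) → R = 3.1 kip/ft.
1. 1.35(2.6) + 1.4(2.8) + 0.2(4.5) = 8.33
2. 1.4(2.6) = 3.64
3. 1.35(2.6) + 1.5(4.5) + 0.7(2.3) = 11.87
4. 1.25(2.6) + 1.7(3.1) + 0.75(2.8) = 10.62
5. 0.9(2.6) - 0.7(2.8) = 0.38
6. 1.0(2.6) - 1.0(1.4) = 1.20
The largest value is 11.87 kip/ft from combination 3.

Combination 3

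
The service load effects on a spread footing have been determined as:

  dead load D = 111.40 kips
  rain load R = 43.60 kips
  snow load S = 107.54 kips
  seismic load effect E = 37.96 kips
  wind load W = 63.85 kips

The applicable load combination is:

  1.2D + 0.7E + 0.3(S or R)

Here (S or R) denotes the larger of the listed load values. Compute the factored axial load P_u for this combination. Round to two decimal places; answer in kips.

192.51 kips

(S or R) → S = 107.54 kips.
1.2(111.40) + 0.7(37.96) + 0.3(107.54) = 133.68 + 26.57 + 32.26 = 192.51
P_u = 192.51 kips.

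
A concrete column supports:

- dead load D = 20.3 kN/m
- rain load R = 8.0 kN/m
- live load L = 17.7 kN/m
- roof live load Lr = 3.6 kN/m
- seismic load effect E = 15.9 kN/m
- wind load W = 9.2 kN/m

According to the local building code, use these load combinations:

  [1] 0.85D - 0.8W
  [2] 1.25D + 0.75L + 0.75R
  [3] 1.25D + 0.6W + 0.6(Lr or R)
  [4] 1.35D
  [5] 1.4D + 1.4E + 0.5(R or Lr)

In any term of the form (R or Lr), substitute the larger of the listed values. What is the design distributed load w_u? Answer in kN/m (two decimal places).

(Lr or R) → R = 8.0 kN/m; (R or Lr) → R = 8.0 kN/m.
[1] 0.85(20.3) - 0.8(9.2) = 17.26 - 7.36 = 9.90
[2] 1.25(20.3) + 0.75(17.7) + 0.75(8.0) = 44.65
[3] 1.25(20.3) + 0.6(9.2) + 0.6(8.0) = 25.38 + 5.52 + 4.80 = 35.70
[4] 1.35(20.3) = 27.41
[5] 1.4(20.3) + 1.4(15.9) + 0.5(8.0) = 28.42 + 22.26 + 4.00 = 54.68
Maximum is from combination 5.

54.68 kN/m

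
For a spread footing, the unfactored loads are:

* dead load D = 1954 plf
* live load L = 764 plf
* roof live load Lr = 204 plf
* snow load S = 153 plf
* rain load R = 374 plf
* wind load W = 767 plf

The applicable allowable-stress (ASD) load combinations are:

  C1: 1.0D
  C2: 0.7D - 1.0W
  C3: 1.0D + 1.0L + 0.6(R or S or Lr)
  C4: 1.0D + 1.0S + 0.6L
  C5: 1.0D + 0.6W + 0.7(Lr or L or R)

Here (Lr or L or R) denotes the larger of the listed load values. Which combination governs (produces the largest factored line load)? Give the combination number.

Combination 5

(R or S or Lr) → R = 374 plf; (Lr or L or R) → L = 764 plf.
C1: 1.0(1954) = 1954.00
C2: 0.7(1954) - 1.0(767) = 600.80
C3: 1.0(1954) + 1.0(764) + 0.6(374) = 2942.40
C4: 1.0(1954) + 1.0(153) + 0.6(764) = 2565.40
C5: 1.0(1954) + 0.6(767) + 0.7(764) = 2949.00
The largest value is 2949.00 plf from combination 5.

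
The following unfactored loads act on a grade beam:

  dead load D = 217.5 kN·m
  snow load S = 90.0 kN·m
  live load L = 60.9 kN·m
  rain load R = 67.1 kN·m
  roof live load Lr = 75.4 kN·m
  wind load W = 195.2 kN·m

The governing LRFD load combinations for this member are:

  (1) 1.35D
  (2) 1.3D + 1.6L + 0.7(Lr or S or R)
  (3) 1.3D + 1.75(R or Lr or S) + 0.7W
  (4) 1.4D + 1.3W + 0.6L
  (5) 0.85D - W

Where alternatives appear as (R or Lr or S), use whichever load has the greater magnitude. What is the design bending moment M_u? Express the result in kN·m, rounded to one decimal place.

594.8 kN·m

(Lr or S or R) → S = 90.0 kN·m; (R or Lr or S) → S = 90.0 kN·m.
(1) 1.35(217.5) = 293.6
(2) 1.3(217.5) + 1.6(60.9) + 0.7(90.0) = 443.2
(3) 1.3(217.5) + 1.75(90.0) + 0.7(195.2) = 576.9
(4) 1.4(217.5) + 1.3(195.2) + 0.6(60.9) = 594.8
(5) 0.85(217.5) - 1.0(195.2) = -10.3
Combination 4 governs: M_u = 594.8 kN·m.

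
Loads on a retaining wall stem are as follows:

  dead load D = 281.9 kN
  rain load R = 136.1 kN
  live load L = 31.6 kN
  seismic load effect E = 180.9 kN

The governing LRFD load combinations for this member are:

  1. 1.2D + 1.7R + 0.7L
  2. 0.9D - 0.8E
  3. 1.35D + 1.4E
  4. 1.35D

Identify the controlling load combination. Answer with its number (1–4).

1. 1.2(281.9) + 1.7(136.1) + 0.7(31.6) = 338.3 + 231.4 + 22.1 = 591.8
2. 0.9(281.9) - 0.8(180.9) = 253.7 - 144.7 = 109.0
3. 1.35(281.9) + 1.4(180.9) = 633.8
4. 1.35(281.9) = 380.6
The largest value is 633.8 kN from combination 3.

Combination 3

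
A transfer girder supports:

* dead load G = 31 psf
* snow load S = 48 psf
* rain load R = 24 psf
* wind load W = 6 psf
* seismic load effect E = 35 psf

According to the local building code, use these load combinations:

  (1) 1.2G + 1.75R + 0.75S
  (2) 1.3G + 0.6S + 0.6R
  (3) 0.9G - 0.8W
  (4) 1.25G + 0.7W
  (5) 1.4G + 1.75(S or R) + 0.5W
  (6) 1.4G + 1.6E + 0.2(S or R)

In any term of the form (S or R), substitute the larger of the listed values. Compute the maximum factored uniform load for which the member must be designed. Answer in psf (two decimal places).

(S or R) → S = 48 psf.
(1) 1.2(31) + 1.75(24) + 0.75(48) = 37.20 + 42.00 + 36.00 = 115.20
(2) 1.3(31) + 0.6(48) + 0.6(24) = 40.30 + 28.80 + 14.40 = 83.50
(3) 0.9(31) - 0.8(6) = 27.90 - 4.80 = 23.10
(4) 1.25(31) + 0.7(6) = 38.75 + 4.20 = 42.95
(5) 1.4(31) + 1.75(48) + 0.5(6) = 43.40 + 84.00 + 3.00 = 130.40
(6) 1.4(31) + 1.6(35) + 0.2(48) = 43.40 + 56.00 + 9.60 = 109.00
Combination 5 governs: q_u = 130.40 psf.

130.40 psf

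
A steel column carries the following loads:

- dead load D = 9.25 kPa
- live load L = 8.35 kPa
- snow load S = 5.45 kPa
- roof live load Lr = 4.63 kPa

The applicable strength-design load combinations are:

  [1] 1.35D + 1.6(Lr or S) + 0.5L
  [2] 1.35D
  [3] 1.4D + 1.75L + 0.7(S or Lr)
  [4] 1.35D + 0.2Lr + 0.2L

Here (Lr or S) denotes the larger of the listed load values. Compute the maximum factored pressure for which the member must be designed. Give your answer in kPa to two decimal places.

31.38 kPa

(Lr or S) → S = 5.45 kPa; (S or Lr) → S = 5.45 kPa.
[1] 1.35(9.25) + 1.6(5.45) + 0.5(8.35) = 25.38
[2] 1.35(9.25) = 12.49
[3] 1.4(9.25) + 1.75(8.35) + 0.7(5.45) = 12.95 + 14.61 + 3.82 = 31.38
[4] 1.35(9.25) + 0.2(4.63) + 0.2(8.35) = 15.08
Combination 3 governs: p_u = 31.38 kPa.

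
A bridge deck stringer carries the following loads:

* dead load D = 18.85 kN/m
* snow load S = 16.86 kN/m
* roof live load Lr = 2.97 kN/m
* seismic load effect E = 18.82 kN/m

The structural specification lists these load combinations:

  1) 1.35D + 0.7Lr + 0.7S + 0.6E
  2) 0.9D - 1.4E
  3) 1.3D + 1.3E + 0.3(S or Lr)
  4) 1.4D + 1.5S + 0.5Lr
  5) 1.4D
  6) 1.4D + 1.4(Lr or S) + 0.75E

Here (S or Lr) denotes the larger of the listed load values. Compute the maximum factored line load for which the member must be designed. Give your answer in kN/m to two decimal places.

64.11 kN/m

(S or Lr) → S = 16.86 kN/m; (Lr or S) → S = 16.86 kN/m.
1) 1.35(18.85) + 0.7(2.97) + 0.7(16.86) + 0.6(18.82) = 25.45 + 2.08 + 11.80 + 11.29 = 50.62
2) 0.9(18.85) - 1.4(18.82) = 16.97 - 26.35 = -9.38
3) 1.3(18.85) + 1.3(18.82) + 0.3(16.86) = 54.03
4) 1.4(18.85) + 1.5(16.86) + 0.5(2.97) = 26.39 + 25.29 + 1.49 = 53.17
5) 1.4(18.85) = 26.39
6) 1.4(18.85) + 1.4(16.86) + 0.75(18.82) = 26.39 + 23.60 + 14.12 = 64.11
Maximum is from combination 6.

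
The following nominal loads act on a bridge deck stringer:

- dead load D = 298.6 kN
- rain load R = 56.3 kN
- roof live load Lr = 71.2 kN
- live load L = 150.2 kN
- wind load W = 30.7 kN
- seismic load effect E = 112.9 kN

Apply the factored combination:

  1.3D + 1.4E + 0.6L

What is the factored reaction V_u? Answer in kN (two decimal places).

636.36 kN

1.3(298.6) + 1.4(112.9) + 0.6(150.2) = 388.18 + 158.06 + 90.12 = 636.36
V_u = 636.36 kN.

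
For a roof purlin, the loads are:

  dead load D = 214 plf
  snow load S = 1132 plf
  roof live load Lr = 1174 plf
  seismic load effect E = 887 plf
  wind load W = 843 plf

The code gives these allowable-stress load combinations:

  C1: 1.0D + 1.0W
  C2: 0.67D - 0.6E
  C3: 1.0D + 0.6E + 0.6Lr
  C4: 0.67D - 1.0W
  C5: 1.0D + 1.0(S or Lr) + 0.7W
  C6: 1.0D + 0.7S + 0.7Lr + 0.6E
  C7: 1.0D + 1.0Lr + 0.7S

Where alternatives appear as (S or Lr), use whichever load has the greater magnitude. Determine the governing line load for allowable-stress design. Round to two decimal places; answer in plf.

2360.40 plf

(S or Lr) → Lr = 1174 plf.
C1: 1.0(214) + 1.0(843) = 1057.00
C2: 0.67(214) - 0.6(887) = -388.82
C3: 1.0(214) + 0.6(887) + 0.6(1174) = 1450.60
C4: 0.67(214) - 1.0(843) = -699.62
C5: 1.0(214) + 1.0(1174) + 0.7(843) = 1978.10
C6: 1.0(214) + 0.7(1132) + 0.7(1174) + 0.6(887) = 2360.40
C7: 1.0(214) + 1.0(1174) + 0.7(1132) = 2180.40
Combination 6 governs: w = 2360.40 plf.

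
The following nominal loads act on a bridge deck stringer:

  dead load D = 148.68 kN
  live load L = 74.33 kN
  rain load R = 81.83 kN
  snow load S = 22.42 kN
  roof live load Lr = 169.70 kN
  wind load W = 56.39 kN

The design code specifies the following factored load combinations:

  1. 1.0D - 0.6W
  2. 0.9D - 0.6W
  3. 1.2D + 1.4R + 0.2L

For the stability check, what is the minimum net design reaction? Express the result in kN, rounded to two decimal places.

1. 1.0(148.68) - 0.6(56.39) = 114.85
2. 0.9(148.68) - 0.6(56.39) = 99.98
3. 1.2(148.68) + 1.4(81.83) + 0.2(74.33) = 307.84
Combination 2 gives the minimum: 99.98 kN.

99.98 kN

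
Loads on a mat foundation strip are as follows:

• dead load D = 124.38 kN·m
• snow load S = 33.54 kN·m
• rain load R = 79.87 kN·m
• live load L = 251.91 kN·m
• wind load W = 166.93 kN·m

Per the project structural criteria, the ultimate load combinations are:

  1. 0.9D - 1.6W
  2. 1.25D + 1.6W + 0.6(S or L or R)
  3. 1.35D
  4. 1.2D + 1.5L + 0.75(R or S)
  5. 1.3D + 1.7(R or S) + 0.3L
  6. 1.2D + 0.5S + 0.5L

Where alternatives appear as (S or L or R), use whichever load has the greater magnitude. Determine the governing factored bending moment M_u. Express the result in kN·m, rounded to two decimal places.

(S or L or R) → L = 251.91 kN·m; (R or S) → R = 79.87 kN·m.
1. 0.9(124.38) - 1.6(166.93) = 111.94 - 267.09 = -155.15
2. 1.25(124.38) + 1.6(166.93) + 0.6(251.91) = 573.71
3. 1.35(124.38) = 167.91
4. 1.2(124.38) + 1.5(251.91) + 0.75(79.87) = 587.02
5. 1.3(124.38) + 1.7(79.87) + 0.3(251.91) = 373.05
6. 1.2(124.38) + 0.5(33.54) + 0.5(251.91) = 291.98
The controlling combination is 4, giving 587.02 kN·m.

587.02 kN·m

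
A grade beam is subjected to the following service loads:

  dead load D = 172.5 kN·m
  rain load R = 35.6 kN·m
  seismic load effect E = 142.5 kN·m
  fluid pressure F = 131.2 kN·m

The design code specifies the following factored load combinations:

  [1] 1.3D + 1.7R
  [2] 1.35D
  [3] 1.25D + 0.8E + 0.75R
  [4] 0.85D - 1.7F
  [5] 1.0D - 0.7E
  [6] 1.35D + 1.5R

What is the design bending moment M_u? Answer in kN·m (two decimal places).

356.33 kN·m

[1] 1.3(172.5) + 1.7(35.6) = 224.25 + 60.52 = 284.77
[2] 1.35(172.5) = 232.88
[3] 1.25(172.5) + 0.8(142.5) + 0.75(35.6) = 215.63 + 114.00 + 26.70 = 356.33
[4] 0.85(172.5) - 1.7(131.2) = -76.42
[5] 1.0(172.5) - 0.7(142.5) = 172.50 - 99.75 = 72.75
[6] 1.35(172.5) + 1.5(35.6) = 232.88 + 53.40 = 286.28
The controlling combination is 3, giving 356.33 kN·m.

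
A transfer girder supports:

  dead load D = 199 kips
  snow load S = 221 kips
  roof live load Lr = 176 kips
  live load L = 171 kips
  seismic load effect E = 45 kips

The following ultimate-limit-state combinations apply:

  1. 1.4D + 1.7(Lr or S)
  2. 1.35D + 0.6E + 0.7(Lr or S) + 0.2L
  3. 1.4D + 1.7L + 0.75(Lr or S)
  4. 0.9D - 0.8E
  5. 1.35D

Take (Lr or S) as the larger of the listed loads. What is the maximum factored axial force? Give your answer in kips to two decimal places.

(Lr or S) → S = 221 kips.
1. 1.4(199) + 1.7(221) = 654.30
2. 1.35(199) + 0.6(45) + 0.7(221) + 0.2(171) = 484.55
3. 1.4(199) + 1.7(171) + 0.75(221) = 735.05
4. 0.9(199) - 0.8(45) = 143.10
5. 1.35(199) = 268.65
Combination 3 governs: P_u = 735.05 kips.

735.05 kips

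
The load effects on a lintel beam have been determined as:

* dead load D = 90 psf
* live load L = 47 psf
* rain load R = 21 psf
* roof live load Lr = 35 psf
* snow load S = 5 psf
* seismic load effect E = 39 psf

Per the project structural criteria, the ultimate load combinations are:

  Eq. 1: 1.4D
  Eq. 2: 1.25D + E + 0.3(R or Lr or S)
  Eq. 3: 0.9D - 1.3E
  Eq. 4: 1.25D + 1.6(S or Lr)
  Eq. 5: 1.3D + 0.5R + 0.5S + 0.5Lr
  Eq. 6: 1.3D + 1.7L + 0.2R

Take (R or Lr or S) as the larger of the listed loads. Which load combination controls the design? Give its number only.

(R or Lr or S) → Lr = 35 psf; (S or Lr) → Lr = 35 psf.
Eq. 1: 1.4(90) = 126.0
Eq. 2: 1.25(90) + 1.0(39) + 0.3(35) = 112.5 + 39.0 + 10.5 = 162.0
Eq. 3: 0.9(90) - 1.3(39) = 81.0 - 50.7 = 30.3
Eq. 4: 1.25(90) + 1.6(35) = 112.5 + 56.0 = 168.5
Eq. 5: 1.3(90) + 0.5(21) + 0.5(5) + 0.5(35) = 117.0 + 10.5 + 2.5 + 17.5 = 147.5
Eq. 6: 1.3(90) + 1.7(47) + 0.2(21) = 117.0 + 79.9 + 4.2 = 201.1
The largest value is 201.1 psf from combination 6.

Combination 6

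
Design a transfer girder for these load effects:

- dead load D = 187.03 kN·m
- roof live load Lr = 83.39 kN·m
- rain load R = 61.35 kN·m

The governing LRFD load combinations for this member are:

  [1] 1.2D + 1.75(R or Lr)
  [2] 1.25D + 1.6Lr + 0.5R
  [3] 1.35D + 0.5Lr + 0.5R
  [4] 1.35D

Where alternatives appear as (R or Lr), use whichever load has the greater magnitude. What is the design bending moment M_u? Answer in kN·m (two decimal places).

(R or Lr) → Lr = 83.39 kN·m.
[1] 1.2(187.03) + 1.75(83.39) = 370.37
[2] 1.25(187.03) + 1.6(83.39) + 0.5(61.35) = 397.89
[3] 1.35(187.03) + 0.5(83.39) + 0.5(61.35) = 324.86
[4] 1.35(187.03) = 252.49
The controlling combination is 2, giving 397.89 kN·m.

397.89 kN·m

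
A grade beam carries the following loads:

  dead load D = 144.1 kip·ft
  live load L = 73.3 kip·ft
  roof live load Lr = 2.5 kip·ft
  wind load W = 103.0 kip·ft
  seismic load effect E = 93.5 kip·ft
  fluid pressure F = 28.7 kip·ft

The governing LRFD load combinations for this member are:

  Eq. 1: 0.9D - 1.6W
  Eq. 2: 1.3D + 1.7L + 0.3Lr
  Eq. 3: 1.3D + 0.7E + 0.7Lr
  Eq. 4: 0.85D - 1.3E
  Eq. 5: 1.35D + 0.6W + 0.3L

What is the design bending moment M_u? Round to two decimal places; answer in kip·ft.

Eq. 1: 0.9(144.1) - 1.6(103.0) = 129.69 - 164.80 = -35.11
Eq. 2: 1.3(144.1) + 1.7(73.3) + 0.3(2.5) = 187.33 + 124.61 + 0.75 = 312.69
Eq. 3: 1.3(144.1) + 0.7(93.5) + 0.7(2.5) = 187.33 + 65.45 + 1.75 = 254.53
Eq. 4: 0.85(144.1) - 1.3(93.5) = 122.49 - 121.55 = 0.94
Eq. 5: 1.35(144.1) + 0.6(103.0) + 0.3(73.3) = 194.54 + 61.80 + 21.99 = 278.33
Maximum is from combination 2.

312.69 kip·ft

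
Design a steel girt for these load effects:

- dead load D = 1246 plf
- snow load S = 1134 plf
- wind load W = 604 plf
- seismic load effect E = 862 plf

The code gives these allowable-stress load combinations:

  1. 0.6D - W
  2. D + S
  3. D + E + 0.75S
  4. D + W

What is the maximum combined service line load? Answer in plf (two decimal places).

2958.50 plf

1. 0.6(1246) - 1.0(604) = 747.60 - 604.00 = 143.60
2. 1.0(1246) + 1.0(1134) = 1246.00 + 1134.00 = 2380.00
3. 1.0(1246) + 1.0(862) + 0.75(1134) = 1246.00 + 862.00 + 850.50 = 2958.50
4. 1.0(1246) + 1.0(604) = 1246.00 + 604.00 = 1850.00
The controlling combination is 3, giving 2958.50 plf.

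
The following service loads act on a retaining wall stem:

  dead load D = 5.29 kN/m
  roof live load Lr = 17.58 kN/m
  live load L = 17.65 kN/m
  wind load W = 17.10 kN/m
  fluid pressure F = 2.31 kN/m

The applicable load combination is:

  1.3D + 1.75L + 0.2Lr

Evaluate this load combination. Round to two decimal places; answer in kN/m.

1.3(5.29) + 1.75(17.65) + 0.2(17.58) = 41.28
w_u = 41.28 kN/m.

41.28 kN/m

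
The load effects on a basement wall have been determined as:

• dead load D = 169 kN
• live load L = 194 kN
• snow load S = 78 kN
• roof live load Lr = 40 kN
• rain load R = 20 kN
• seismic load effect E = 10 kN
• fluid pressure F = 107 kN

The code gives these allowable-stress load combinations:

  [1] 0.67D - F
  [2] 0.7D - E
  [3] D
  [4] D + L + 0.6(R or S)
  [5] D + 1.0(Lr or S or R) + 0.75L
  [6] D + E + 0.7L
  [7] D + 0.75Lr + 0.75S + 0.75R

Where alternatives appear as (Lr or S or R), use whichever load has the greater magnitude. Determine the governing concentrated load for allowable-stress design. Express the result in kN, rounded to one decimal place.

(R or S) → S = 78 kN; (Lr or S or R) → S = 78 kN.
[1] 0.67(169) - 1.0(107) = 113.2 - 107.0 = 6.2
[2] 0.7(169) - 1.0(10) = 118.3 - 10.0 = 108.3
[3] 1.0(169) = 169.0
[4] 1.0(169) + 1.0(194) + 0.6(78) = 169.0 + 194.0 + 46.8 = 409.8
[5] 1.0(169) + 1.0(78) + 0.75(194) = 169.0 + 78.0 + 145.5 = 392.5
[6] 1.0(169) + 1.0(10) + 0.7(194) = 169.0 + 10.0 + 135.8 = 314.8
[7] 1.0(169) + 0.75(40) + 0.75(78) + 0.75(20) = 169.0 + 30.0 + 58.5 + 15.0 = 272.5
Combination 4 governs: P = 409.8 kN.

409.8 kN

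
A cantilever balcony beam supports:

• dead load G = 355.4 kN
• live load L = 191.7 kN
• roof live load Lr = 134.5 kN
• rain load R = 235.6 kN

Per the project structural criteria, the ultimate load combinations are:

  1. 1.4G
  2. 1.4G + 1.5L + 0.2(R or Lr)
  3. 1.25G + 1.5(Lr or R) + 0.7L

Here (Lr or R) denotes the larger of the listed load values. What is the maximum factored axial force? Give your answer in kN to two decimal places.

931.84 kN

(R or Lr) → R = 235.6 kN; (Lr or R) → R = 235.6 kN.
1. 1.4(355.4) = 497.56
2. 1.4(355.4) + 1.5(191.7) + 0.2(235.6) = 497.56 + 287.55 + 47.12 = 832.23
3. 1.25(355.4) + 1.5(235.6) + 0.7(191.7) = 444.25 + 353.40 + 134.19 = 931.84
The controlling combination is 3, giving 931.84 kN.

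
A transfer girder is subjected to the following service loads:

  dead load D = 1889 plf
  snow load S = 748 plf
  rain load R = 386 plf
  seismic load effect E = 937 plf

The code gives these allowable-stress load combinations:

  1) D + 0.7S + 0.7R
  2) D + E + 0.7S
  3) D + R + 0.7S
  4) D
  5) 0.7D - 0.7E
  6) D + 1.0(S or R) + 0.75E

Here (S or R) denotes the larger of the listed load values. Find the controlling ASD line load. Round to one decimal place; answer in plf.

(S or R) → S = 748 plf.
1) 1.0(1889) + 0.7(748) + 0.7(386) = 1889.0 + 523.6 + 270.2 = 2682.8
2) 1.0(1889) + 1.0(937) + 0.7(748) = 1889.0 + 937.0 + 523.6 = 3349.6
3) 1.0(1889) + 1.0(386) + 0.7(748) = 1889.0 + 386.0 + 523.6 = 2798.6
4) 1.0(1889) = 1889.0
5) 0.7(1889) - 0.7(937) = 1322.3 - 655.9 = 666.4
6) 1.0(1889) + 1.0(748) + 0.75(937) = 1889.0 + 748.0 + 702.8 = 3339.8
Combination 2 governs: w = 3349.6 plf.

3349.6 plf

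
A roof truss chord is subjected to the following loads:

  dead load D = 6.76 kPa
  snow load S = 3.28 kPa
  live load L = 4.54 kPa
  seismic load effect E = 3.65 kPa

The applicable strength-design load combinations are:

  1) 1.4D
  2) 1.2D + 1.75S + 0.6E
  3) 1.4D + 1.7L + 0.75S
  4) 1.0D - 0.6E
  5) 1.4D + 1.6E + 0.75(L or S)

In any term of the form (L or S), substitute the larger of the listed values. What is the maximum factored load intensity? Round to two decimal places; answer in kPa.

19.64 kPa

(L or S) → L = 4.54 kPa.
1) 1.4(6.76) = 9.46
2) 1.2(6.76) + 1.75(3.28) + 0.6(3.65) = 8.11 + 5.74 + 2.19 = 16.04
3) 1.4(6.76) + 1.7(4.54) + 0.75(3.28) = 9.46 + 7.72 + 2.46 = 19.64
4) 1.0(6.76) - 0.6(3.65) = 6.76 - 2.19 = 4.57
5) 1.4(6.76) + 1.6(3.65) + 0.75(4.54) = 9.46 + 5.84 + 3.41 = 18.71
Maximum is from combination 3.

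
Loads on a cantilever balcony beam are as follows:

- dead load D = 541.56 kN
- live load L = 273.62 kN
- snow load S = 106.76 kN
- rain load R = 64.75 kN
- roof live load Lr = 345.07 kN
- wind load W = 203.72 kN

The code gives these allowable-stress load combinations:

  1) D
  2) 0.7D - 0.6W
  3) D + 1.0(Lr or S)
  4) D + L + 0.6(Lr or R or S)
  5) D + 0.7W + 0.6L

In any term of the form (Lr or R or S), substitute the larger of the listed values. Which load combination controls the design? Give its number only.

(Lr or S) → Lr = 345.07 kN; (Lr or R or S) → Lr = 345.07 kN.
1) 1.0(541.56) = 541.56
2) 0.7(541.56) - 0.6(203.72) = 379.09 - 122.23 = 256.86
3) 1.0(541.56) + 1.0(345.07) = 541.56 + 345.07 = 886.63
4) 1.0(541.56) + 1.0(273.62) + 0.6(345.07) = 541.56 + 273.62 + 207.04 = 1022.22
5) 1.0(541.56) + 0.7(203.72) + 0.6(273.62) = 848.34
The largest value is 1022.22 kN from combination 4.

Combination 4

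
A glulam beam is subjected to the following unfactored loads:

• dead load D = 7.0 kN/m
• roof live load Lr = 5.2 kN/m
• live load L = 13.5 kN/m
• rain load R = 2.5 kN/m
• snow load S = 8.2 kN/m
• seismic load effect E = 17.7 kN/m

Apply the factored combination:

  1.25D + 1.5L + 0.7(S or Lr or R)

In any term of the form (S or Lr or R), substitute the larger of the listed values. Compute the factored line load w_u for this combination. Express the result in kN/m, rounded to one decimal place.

(S or Lr or R) → S = 8.2 kN/m.
1.25(7.0) + 1.5(13.5) + 0.7(8.2) = 34.7
w_u = 34.7 kN/m.

34.7 kN/m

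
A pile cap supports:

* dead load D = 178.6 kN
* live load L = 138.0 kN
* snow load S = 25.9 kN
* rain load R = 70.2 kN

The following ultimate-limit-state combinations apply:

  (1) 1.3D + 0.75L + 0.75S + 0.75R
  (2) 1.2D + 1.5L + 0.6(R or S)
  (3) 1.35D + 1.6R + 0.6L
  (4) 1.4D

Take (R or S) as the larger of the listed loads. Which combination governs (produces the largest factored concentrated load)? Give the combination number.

Combination 2

(R or S) → R = 70.2 kN.
(1) 1.3(178.6) + 0.75(138.0) + 0.75(25.9) + 0.75(70.2) = 407.8
(2) 1.2(178.6) + 1.5(138.0) + 0.6(70.2) = 463.4
(3) 1.35(178.6) + 1.6(70.2) + 0.6(138.0) = 436.2
(4) 1.4(178.6) = 250.0
The largest value is 463.4 kN from combination 2.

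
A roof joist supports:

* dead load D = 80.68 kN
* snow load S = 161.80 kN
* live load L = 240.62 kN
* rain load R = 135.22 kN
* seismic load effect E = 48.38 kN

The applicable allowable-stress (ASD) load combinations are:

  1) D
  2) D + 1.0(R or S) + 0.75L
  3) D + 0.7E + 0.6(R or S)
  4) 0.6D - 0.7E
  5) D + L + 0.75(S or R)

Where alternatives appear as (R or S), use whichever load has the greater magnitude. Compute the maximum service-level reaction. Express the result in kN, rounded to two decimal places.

(R or S) → S = 161.80 kN; (S or R) → S = 161.80 kN.
1) 1.0(80.68) = 80.68
2) 1.0(80.68) + 1.0(161.80) + 0.75(240.62) = 422.95
3) 1.0(80.68) + 0.7(48.38) + 0.6(161.80) = 211.63
4) 0.6(80.68) - 0.7(48.38) = 14.54
5) 1.0(80.68) + 1.0(240.62) + 0.75(161.80) = 442.65
Maximum is from combination 5.

442.65 kN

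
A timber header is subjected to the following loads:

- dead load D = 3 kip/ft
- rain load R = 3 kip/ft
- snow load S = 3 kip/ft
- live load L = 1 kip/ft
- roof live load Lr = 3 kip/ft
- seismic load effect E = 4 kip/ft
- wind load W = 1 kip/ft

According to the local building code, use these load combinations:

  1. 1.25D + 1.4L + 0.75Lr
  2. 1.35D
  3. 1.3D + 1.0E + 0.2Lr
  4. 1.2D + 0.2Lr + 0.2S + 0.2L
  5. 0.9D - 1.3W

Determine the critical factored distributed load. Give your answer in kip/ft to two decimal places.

8.50 kip/ft

1. 1.25(3) + 1.4(1) + 0.75(3) = 3.75 + 1.40 + 2.25 = 7.40
2. 1.35(3) = 4.05
3. 1.3(3) + 1.0(4) + 0.2(3) = 3.90 + 4.00 + 0.60 = 8.50
4. 1.2(3) + 0.2(3) + 0.2(3) + 0.2(1) = 3.60 + 0.60 + 0.60 + 0.20 = 5.00
5. 0.9(3) - 1.3(1) = 2.70 - 1.30 = 1.40
Maximum is from combination 3.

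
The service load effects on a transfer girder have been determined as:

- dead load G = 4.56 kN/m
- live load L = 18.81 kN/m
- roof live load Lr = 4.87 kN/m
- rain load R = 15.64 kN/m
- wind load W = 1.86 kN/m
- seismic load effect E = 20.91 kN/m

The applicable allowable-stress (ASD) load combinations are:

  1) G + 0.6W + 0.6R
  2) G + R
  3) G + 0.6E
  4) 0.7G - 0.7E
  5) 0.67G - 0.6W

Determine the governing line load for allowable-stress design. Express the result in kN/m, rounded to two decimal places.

20.20 kN/m

1) 1.0(4.56) + 0.6(1.86) + 0.6(15.64) = 4.56 + 1.12 + 9.38 = 15.06
2) 1.0(4.56) + 1.0(15.64) = 4.56 + 15.64 = 20.20
3) 1.0(4.56) + 0.6(20.91) = 4.56 + 12.55 = 17.11
4) 0.7(4.56) - 0.7(20.91) = 3.19 - 14.64 = -11.45
5) 0.67(4.56) - 0.6(1.86) = 3.06 - 1.12 = 1.94
Combination 2 governs: w = 20.20 kN/m.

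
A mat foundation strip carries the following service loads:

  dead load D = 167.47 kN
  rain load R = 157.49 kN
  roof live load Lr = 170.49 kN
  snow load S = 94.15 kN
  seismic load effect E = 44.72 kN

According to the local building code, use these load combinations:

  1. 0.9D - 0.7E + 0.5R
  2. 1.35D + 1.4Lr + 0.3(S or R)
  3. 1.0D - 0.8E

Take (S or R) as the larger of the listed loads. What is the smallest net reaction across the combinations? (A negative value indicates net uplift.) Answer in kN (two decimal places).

131.69 kN

(S or R) → R = 157.49 kN.
1. 0.9(167.47) - 0.7(44.72) + 0.5(157.49) = 198.16
2. 1.35(167.47) + 1.4(170.49) + 0.3(157.49) = 512.02
3. 1.0(167.47) - 0.8(44.72) = 131.69
Combination 3 gives the minimum: 131.69 kN.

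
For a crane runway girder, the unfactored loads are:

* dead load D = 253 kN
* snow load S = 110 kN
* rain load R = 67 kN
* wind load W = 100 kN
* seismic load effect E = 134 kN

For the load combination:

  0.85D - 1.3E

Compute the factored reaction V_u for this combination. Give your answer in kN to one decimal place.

40.9 kN

0.85(253) - 1.3(134) = 215.1 - 174.2 = 40.9
V_u = 40.9 kN.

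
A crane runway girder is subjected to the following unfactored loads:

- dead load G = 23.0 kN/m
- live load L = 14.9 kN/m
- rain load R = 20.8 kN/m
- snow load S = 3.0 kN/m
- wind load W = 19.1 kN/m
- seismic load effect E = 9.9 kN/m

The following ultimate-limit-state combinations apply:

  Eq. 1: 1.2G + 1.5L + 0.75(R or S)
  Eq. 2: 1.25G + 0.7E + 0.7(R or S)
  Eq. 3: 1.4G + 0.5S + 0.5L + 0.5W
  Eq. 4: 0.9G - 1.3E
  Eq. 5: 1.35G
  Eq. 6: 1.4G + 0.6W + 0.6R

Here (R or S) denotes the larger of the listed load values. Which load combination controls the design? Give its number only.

Combination 1

(R or S) → R = 20.8 kN/m.
Eq. 1: 1.2(23.0) + 1.5(14.9) + 0.75(20.8) = 27.60 + 22.35 + 15.60 = 65.55
Eq. 2: 1.25(23.0) + 0.7(9.9) + 0.7(20.8) = 28.75 + 6.93 + 14.56 = 50.24
Eq. 3: 1.4(23.0) + 0.5(3.0) + 0.5(14.9) + 0.5(19.1) = 32.20 + 1.50 + 7.45 + 9.55 = 50.70
Eq. 4: 0.9(23.0) - 1.3(9.9) = 20.70 - 12.87 = 7.83
Eq. 5: 1.35(23.0) = 31.05
Eq. 6: 1.4(23.0) + 0.6(19.1) + 0.6(20.8) = 32.20 + 11.46 + 12.48 = 56.14
The largest value is 65.55 kN/m from combination 1.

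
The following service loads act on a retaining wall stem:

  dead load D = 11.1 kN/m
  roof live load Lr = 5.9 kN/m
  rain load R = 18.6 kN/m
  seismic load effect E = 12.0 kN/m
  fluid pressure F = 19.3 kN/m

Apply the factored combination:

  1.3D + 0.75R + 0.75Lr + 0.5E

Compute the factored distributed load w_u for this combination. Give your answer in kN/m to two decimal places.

1.3(11.1) + 0.75(18.6) + 0.75(5.9) + 0.5(12.0) = 14.43 + 13.95 + 4.43 + 6.00 = 38.81
w_u = 38.81 kN/m.

38.81 kN/m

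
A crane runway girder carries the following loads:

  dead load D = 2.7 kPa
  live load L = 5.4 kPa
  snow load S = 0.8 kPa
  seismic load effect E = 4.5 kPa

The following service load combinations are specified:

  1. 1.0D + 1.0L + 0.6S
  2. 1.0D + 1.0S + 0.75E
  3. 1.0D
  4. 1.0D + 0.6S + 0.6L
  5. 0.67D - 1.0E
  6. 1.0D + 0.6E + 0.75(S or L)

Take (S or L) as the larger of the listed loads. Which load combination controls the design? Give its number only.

(S or L) → L = 5.4 kPa.
1. 1.0(2.7) + 1.0(5.4) + 0.6(0.8) = 2.70 + 5.40 + 0.48 = 8.58
2. 1.0(2.7) + 1.0(0.8) + 0.75(4.5) = 2.70 + 0.80 + 3.38 = 6.88
3. 1.0(2.7) = 2.70
4. 1.0(2.7) + 0.6(0.8) + 0.6(5.4) = 2.70 + 0.48 + 3.24 = 6.42
5. 0.67(2.7) - 1.0(4.5) = 1.81 - 4.50 = -2.69
6. 1.0(2.7) + 0.6(4.5) + 0.75(5.4) = 2.70 + 2.70 + 4.05 = 9.45
The largest value is 9.45 kPa from combination 6.

Combination 6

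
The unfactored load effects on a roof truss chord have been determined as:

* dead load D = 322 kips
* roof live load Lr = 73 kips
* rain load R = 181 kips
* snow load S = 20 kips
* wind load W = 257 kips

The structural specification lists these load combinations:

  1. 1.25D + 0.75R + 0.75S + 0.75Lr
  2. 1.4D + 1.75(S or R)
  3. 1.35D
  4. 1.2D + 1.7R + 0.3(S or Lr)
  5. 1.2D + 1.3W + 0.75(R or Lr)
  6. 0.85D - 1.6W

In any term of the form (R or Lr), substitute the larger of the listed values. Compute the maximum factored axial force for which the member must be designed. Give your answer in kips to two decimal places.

856.25 kips

(S or R) → R = 181 kips; (S or Lr) → Lr = 73 kips; (R or Lr) → R = 181 kips.
1. 1.25(322) + 0.75(181) + 0.75(20) + 0.75(73) = 402.50 + 135.75 + 15.00 + 54.75 = 608.00
2. 1.4(322) + 1.75(181) = 450.80 + 316.75 = 767.55
3. 1.35(322) = 434.70
4. 1.2(322) + 1.7(181) + 0.3(73) = 386.40 + 307.70 + 21.90 = 716.00
5. 1.2(322) + 1.3(257) + 0.75(181) = 386.40 + 334.10 + 135.75 = 856.25
6. 0.85(322) - 1.6(257) = 273.70 - 411.20 = -137.50
The controlling combination is 5, giving 856.25 kips.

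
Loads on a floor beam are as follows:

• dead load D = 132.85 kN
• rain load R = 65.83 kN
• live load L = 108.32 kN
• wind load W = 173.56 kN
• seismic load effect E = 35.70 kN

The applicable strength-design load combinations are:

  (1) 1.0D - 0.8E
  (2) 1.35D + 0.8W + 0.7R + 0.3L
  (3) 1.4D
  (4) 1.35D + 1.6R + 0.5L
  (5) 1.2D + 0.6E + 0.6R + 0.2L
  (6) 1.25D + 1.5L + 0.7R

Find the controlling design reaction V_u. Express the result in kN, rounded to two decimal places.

(1) 1.0(132.85) - 0.8(35.70) = 132.85 - 28.56 = 104.29
(2) 1.35(132.85) + 0.8(173.56) + 0.7(65.83) + 0.3(108.32) = 396.77
(3) 1.4(132.85) = 185.99
(4) 1.35(132.85) + 1.6(65.83) + 0.5(108.32) = 179.35 + 105.33 + 54.16 = 338.84
(5) 1.2(132.85) + 0.6(35.70) + 0.6(65.83) + 0.2(108.32) = 159.42 + 21.42 + 39.50 + 21.66 = 242.00
(6) 1.25(132.85) + 1.5(108.32) + 0.7(65.83) = 166.06 + 162.48 + 46.08 = 374.62
Combination 2 governs: V_u = 396.77 kN.

396.77 kN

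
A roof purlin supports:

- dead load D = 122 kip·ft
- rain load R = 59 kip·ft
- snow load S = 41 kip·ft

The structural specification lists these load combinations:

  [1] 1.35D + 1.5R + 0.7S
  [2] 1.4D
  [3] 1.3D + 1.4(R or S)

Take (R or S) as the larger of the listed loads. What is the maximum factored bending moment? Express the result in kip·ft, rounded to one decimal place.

(R or S) → R = 59 kip·ft.
[1] 1.35(122) + 1.5(59) + 0.7(41) = 281.9
[2] 1.4(122) = 170.8
[3] 1.3(122) + 1.4(59) = 241.2
Maximum is from combination 1.

281.9 kip·ft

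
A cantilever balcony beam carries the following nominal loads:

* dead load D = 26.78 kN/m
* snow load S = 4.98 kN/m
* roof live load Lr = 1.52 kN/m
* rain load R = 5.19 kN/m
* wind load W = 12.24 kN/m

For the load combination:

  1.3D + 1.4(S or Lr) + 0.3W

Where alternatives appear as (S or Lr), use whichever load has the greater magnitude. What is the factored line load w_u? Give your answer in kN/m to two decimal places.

(S or Lr) → S = 4.98 kN/m.
1.3(26.78) + 1.4(4.98) + 0.3(12.24) = 45.46
w_u = 45.46 kN/m.

45.46 kN/m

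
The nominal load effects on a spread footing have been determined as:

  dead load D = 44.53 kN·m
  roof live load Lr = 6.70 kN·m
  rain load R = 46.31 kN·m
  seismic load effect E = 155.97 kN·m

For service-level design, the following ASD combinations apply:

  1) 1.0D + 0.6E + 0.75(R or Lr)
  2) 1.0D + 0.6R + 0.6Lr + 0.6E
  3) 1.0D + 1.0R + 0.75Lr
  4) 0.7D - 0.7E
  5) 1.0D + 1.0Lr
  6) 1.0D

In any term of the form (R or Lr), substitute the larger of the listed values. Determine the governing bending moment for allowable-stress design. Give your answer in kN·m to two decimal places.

(R or Lr) → R = 46.31 kN·m.
1) 1.0(44.53) + 0.6(155.97) + 0.75(46.31) = 44.53 + 93.58 + 34.73 = 172.84
2) 1.0(44.53) + 0.6(46.31) + 0.6(6.70) + 0.6(155.97) = 44.53 + 27.79 + 4.02 + 93.58 = 169.92
3) 1.0(44.53) + 1.0(46.31) + 0.75(6.70) = 44.53 + 46.31 + 5.03 = 95.87
4) 0.7(44.53) - 0.7(155.97) = 31.17 - 109.18 = -78.01
5) 1.0(44.53) + 1.0(6.70) = 44.53 + 6.70 = 51.23
6) 1.0(44.53) = 44.53
Maximum is from combination 1.

172.84 kN·m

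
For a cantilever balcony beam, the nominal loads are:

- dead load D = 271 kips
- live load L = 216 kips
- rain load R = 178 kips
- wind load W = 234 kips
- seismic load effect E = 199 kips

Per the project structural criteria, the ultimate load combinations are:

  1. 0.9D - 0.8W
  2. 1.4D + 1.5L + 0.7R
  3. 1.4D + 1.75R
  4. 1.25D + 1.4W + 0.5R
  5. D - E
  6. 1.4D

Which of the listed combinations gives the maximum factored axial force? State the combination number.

1. 0.9(271) - 0.8(234) = 243.9 - 187.2 = 56.7
2. 1.4(271) + 1.5(216) + 0.7(178) = 379.4 + 324.0 + 124.6 = 828.0
3. 1.4(271) + 1.75(178) = 379.4 + 311.5 = 690.9
4. 1.25(271) + 1.4(234) + 0.5(178) = 338.8 + 327.6 + 89.0 = 755.4
5. 1.0(271) - 1.0(199) = 271.0 - 199.0 = 72.0
6. 1.4(271) = 379.4
The largest value is 828.0 kips from combination 2.

Combination 2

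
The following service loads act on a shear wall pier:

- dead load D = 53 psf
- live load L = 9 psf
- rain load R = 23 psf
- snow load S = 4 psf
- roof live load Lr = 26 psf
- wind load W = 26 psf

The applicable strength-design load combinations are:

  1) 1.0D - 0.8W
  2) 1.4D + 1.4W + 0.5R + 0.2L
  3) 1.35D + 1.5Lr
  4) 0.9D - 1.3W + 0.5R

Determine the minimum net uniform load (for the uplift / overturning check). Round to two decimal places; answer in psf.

1) 1.0(53) - 0.8(26) = 53.00 - 20.80 = 32.20
2) 1.4(53) + 1.4(26) + 0.5(23) + 0.2(9) = 74.20 + 36.40 + 11.50 + 1.80 = 123.90
3) 1.35(53) + 1.5(26) = 71.55 + 39.00 = 110.55
4) 0.9(53) - 1.3(26) + 0.5(23) = 47.70 - 33.80 + 11.50 = 25.40
Combination 4 gives the minimum: 25.40 psf.

25.40 psf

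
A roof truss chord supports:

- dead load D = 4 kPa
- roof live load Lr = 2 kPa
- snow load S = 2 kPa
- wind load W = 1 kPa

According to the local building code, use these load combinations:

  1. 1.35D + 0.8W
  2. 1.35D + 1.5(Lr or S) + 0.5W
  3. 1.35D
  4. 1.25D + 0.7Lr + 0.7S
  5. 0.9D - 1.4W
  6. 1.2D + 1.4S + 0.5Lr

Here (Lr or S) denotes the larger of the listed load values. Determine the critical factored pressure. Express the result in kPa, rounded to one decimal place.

(Lr or S) → Lr = 2 kPa.
1. 1.35(4) + 0.8(1) = 6.2
2. 1.35(4) + 1.5(2) + 0.5(1) = 8.9
3. 1.35(4) = 5.4
4. 1.25(4) + 0.7(2) + 0.7(2) = 7.8
5. 0.9(4) - 1.4(1) = 2.2
6. 1.2(4) + 1.4(2) + 0.5(2) = 8.6
Maximum is from combination 2.

8.9 kPa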